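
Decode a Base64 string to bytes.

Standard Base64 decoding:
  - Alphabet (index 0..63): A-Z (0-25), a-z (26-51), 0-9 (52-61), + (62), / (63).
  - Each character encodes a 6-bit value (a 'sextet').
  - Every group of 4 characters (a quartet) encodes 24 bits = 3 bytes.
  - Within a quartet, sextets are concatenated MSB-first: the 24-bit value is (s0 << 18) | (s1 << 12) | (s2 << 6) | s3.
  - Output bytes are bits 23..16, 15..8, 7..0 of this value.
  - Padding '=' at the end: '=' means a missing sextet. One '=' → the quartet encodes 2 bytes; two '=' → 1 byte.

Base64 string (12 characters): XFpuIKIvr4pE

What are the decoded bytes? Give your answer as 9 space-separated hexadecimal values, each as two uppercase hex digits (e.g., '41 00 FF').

Answer: 5C 5A 6E 20 A2 2F AF 8A 44

Derivation:
After char 0 ('X'=23): chars_in_quartet=1 acc=0x17 bytes_emitted=0
After char 1 ('F'=5): chars_in_quartet=2 acc=0x5C5 bytes_emitted=0
After char 2 ('p'=41): chars_in_quartet=3 acc=0x17169 bytes_emitted=0
After char 3 ('u'=46): chars_in_quartet=4 acc=0x5C5A6E -> emit 5C 5A 6E, reset; bytes_emitted=3
After char 4 ('I'=8): chars_in_quartet=1 acc=0x8 bytes_emitted=3
After char 5 ('K'=10): chars_in_quartet=2 acc=0x20A bytes_emitted=3
After char 6 ('I'=8): chars_in_quartet=3 acc=0x8288 bytes_emitted=3
After char 7 ('v'=47): chars_in_quartet=4 acc=0x20A22F -> emit 20 A2 2F, reset; bytes_emitted=6
After char 8 ('r'=43): chars_in_quartet=1 acc=0x2B bytes_emitted=6
After char 9 ('4'=56): chars_in_quartet=2 acc=0xAF8 bytes_emitted=6
After char 10 ('p'=41): chars_in_quartet=3 acc=0x2BE29 bytes_emitted=6
After char 11 ('E'=4): chars_in_quartet=4 acc=0xAF8A44 -> emit AF 8A 44, reset; bytes_emitted=9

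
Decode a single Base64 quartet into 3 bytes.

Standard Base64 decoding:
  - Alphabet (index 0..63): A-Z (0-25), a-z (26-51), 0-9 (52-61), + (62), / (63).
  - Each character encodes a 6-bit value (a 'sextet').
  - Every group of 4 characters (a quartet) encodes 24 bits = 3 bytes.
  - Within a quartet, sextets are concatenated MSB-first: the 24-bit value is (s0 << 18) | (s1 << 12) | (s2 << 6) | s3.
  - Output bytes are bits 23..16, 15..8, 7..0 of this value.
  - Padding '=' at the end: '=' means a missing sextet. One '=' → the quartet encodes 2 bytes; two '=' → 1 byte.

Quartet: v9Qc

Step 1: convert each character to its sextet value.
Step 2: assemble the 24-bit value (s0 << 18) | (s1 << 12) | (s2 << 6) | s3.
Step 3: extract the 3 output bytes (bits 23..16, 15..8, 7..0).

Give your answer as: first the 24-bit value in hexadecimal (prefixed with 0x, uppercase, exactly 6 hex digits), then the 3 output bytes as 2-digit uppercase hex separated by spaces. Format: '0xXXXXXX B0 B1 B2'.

Answer: 0xBFD41C BF D4 1C

Derivation:
Sextets: v=47, 9=61, Q=16, c=28
24-bit: (47<<18) | (61<<12) | (16<<6) | 28
      = 0xBC0000 | 0x03D000 | 0x000400 | 0x00001C
      = 0xBFD41C
Bytes: (v>>16)&0xFF=BF, (v>>8)&0xFF=D4, v&0xFF=1C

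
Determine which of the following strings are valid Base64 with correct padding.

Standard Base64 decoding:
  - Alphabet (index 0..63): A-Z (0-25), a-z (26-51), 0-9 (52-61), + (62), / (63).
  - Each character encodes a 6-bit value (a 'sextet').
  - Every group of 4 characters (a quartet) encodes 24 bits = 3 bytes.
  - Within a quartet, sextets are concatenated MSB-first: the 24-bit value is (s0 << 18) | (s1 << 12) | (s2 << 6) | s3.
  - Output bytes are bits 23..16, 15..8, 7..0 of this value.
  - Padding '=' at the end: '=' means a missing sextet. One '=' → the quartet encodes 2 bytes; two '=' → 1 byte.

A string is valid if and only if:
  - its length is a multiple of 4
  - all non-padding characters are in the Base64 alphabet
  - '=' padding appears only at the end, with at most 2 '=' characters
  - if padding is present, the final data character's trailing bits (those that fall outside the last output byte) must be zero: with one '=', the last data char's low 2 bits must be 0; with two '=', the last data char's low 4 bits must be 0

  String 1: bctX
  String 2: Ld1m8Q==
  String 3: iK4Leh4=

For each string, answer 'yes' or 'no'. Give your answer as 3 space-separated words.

Answer: yes yes yes

Derivation:
String 1: 'bctX' → valid
String 2: 'Ld1m8Q==' → valid
String 3: 'iK4Leh4=' → valid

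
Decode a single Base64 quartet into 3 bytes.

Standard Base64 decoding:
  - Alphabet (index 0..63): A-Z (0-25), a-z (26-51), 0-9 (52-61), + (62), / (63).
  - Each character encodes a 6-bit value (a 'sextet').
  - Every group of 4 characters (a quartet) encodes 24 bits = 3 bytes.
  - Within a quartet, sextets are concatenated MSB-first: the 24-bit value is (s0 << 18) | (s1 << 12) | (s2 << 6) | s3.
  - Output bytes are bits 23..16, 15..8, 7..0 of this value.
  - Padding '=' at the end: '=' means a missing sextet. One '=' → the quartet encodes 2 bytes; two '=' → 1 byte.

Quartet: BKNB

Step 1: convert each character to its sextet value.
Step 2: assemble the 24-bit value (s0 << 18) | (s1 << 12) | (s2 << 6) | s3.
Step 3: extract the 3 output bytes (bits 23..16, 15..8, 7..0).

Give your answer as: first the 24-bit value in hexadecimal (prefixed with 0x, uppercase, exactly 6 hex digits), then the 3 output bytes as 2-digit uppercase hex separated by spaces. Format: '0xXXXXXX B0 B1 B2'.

Sextets: B=1, K=10, N=13, B=1
24-bit: (1<<18) | (10<<12) | (13<<6) | 1
      = 0x040000 | 0x00A000 | 0x000340 | 0x000001
      = 0x04A341
Bytes: (v>>16)&0xFF=04, (v>>8)&0xFF=A3, v&0xFF=41

Answer: 0x04A341 04 A3 41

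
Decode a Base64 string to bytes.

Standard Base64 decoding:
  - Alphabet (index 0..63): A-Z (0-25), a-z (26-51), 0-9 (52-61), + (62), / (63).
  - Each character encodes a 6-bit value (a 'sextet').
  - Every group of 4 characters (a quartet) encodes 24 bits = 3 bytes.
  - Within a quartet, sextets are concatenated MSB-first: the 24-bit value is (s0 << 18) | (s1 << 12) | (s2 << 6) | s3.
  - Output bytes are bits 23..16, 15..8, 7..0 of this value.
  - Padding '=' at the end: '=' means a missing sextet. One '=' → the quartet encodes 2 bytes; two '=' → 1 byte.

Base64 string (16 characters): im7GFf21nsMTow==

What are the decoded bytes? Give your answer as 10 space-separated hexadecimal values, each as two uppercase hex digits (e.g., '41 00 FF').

Answer: 8A 6E C6 15 FD B5 9E C3 13 A3

Derivation:
After char 0 ('i'=34): chars_in_quartet=1 acc=0x22 bytes_emitted=0
After char 1 ('m'=38): chars_in_quartet=2 acc=0x8A6 bytes_emitted=0
After char 2 ('7'=59): chars_in_quartet=3 acc=0x229BB bytes_emitted=0
After char 3 ('G'=6): chars_in_quartet=4 acc=0x8A6EC6 -> emit 8A 6E C6, reset; bytes_emitted=3
After char 4 ('F'=5): chars_in_quartet=1 acc=0x5 bytes_emitted=3
After char 5 ('f'=31): chars_in_quartet=2 acc=0x15F bytes_emitted=3
After char 6 ('2'=54): chars_in_quartet=3 acc=0x57F6 bytes_emitted=3
After char 7 ('1'=53): chars_in_quartet=4 acc=0x15FDB5 -> emit 15 FD B5, reset; bytes_emitted=6
After char 8 ('n'=39): chars_in_quartet=1 acc=0x27 bytes_emitted=6
After char 9 ('s'=44): chars_in_quartet=2 acc=0x9EC bytes_emitted=6
After char 10 ('M'=12): chars_in_quartet=3 acc=0x27B0C bytes_emitted=6
After char 11 ('T'=19): chars_in_quartet=4 acc=0x9EC313 -> emit 9E C3 13, reset; bytes_emitted=9
After char 12 ('o'=40): chars_in_quartet=1 acc=0x28 bytes_emitted=9
After char 13 ('w'=48): chars_in_quartet=2 acc=0xA30 bytes_emitted=9
Padding '==': partial quartet acc=0xA30 -> emit A3; bytes_emitted=10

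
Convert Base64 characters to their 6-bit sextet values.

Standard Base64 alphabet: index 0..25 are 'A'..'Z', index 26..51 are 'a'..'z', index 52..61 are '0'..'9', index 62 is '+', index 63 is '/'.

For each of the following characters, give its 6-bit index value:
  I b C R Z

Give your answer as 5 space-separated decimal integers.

Answer: 8 27 2 17 25

Derivation:
'I': A..Z range, ord('I') − ord('A') = 8
'b': a..z range, 26 + ord('b') − ord('a') = 27
'C': A..Z range, ord('C') − ord('A') = 2
'R': A..Z range, ord('R') − ord('A') = 17
'Z': A..Z range, ord('Z') − ord('A') = 25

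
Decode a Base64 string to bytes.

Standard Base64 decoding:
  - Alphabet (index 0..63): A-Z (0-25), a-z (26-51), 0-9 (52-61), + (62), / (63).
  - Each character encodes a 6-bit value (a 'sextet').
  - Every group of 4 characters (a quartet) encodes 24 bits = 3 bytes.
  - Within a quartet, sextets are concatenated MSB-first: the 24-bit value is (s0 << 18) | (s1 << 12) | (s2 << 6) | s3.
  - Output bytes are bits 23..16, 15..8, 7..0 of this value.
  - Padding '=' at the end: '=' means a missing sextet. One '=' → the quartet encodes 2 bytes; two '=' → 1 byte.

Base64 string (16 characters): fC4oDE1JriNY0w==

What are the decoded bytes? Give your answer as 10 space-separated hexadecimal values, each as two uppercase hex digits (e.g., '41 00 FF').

After char 0 ('f'=31): chars_in_quartet=1 acc=0x1F bytes_emitted=0
After char 1 ('C'=2): chars_in_quartet=2 acc=0x7C2 bytes_emitted=0
After char 2 ('4'=56): chars_in_quartet=3 acc=0x1F0B8 bytes_emitted=0
After char 3 ('o'=40): chars_in_quartet=4 acc=0x7C2E28 -> emit 7C 2E 28, reset; bytes_emitted=3
After char 4 ('D'=3): chars_in_quartet=1 acc=0x3 bytes_emitted=3
After char 5 ('E'=4): chars_in_quartet=2 acc=0xC4 bytes_emitted=3
After char 6 ('1'=53): chars_in_quartet=3 acc=0x3135 bytes_emitted=3
After char 7 ('J'=9): chars_in_quartet=4 acc=0xC4D49 -> emit 0C 4D 49, reset; bytes_emitted=6
After char 8 ('r'=43): chars_in_quartet=1 acc=0x2B bytes_emitted=6
After char 9 ('i'=34): chars_in_quartet=2 acc=0xAE2 bytes_emitted=6
After char 10 ('N'=13): chars_in_quartet=3 acc=0x2B88D bytes_emitted=6
After char 11 ('Y'=24): chars_in_quartet=4 acc=0xAE2358 -> emit AE 23 58, reset; bytes_emitted=9
After char 12 ('0'=52): chars_in_quartet=1 acc=0x34 bytes_emitted=9
After char 13 ('w'=48): chars_in_quartet=2 acc=0xD30 bytes_emitted=9
Padding '==': partial quartet acc=0xD30 -> emit D3; bytes_emitted=10

Answer: 7C 2E 28 0C 4D 49 AE 23 58 D3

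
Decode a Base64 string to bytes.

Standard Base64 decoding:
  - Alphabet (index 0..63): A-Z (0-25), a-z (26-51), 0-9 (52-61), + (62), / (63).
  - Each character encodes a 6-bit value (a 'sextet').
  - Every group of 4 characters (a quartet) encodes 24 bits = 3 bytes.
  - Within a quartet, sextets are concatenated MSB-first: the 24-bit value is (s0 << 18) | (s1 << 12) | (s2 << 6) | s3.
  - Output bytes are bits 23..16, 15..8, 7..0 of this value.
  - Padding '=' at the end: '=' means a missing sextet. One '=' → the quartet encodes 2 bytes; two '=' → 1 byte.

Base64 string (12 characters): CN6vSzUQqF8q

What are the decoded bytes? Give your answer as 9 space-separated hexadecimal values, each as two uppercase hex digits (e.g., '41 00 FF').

Answer: 08 DE AF 4B 35 10 A8 5F 2A

Derivation:
After char 0 ('C'=2): chars_in_quartet=1 acc=0x2 bytes_emitted=0
After char 1 ('N'=13): chars_in_quartet=2 acc=0x8D bytes_emitted=0
After char 2 ('6'=58): chars_in_quartet=3 acc=0x237A bytes_emitted=0
After char 3 ('v'=47): chars_in_quartet=4 acc=0x8DEAF -> emit 08 DE AF, reset; bytes_emitted=3
After char 4 ('S'=18): chars_in_quartet=1 acc=0x12 bytes_emitted=3
After char 5 ('z'=51): chars_in_quartet=2 acc=0x4B3 bytes_emitted=3
After char 6 ('U'=20): chars_in_quartet=3 acc=0x12CD4 bytes_emitted=3
After char 7 ('Q'=16): chars_in_quartet=4 acc=0x4B3510 -> emit 4B 35 10, reset; bytes_emitted=6
After char 8 ('q'=42): chars_in_quartet=1 acc=0x2A bytes_emitted=6
After char 9 ('F'=5): chars_in_quartet=2 acc=0xA85 bytes_emitted=6
After char 10 ('8'=60): chars_in_quartet=3 acc=0x2A17C bytes_emitted=6
After char 11 ('q'=42): chars_in_quartet=4 acc=0xA85F2A -> emit A8 5F 2A, reset; bytes_emitted=9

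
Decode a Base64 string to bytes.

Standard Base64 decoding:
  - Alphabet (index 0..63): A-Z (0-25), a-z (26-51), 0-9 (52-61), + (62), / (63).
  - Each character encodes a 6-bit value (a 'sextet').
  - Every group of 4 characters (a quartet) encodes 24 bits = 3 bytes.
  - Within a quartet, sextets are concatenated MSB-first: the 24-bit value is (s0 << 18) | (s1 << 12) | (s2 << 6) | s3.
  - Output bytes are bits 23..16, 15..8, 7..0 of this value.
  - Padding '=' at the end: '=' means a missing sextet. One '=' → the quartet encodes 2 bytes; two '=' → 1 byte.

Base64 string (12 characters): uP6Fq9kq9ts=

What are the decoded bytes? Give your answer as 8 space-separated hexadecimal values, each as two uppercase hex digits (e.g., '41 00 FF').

After char 0 ('u'=46): chars_in_quartet=1 acc=0x2E bytes_emitted=0
After char 1 ('P'=15): chars_in_quartet=2 acc=0xB8F bytes_emitted=0
After char 2 ('6'=58): chars_in_quartet=3 acc=0x2E3FA bytes_emitted=0
After char 3 ('F'=5): chars_in_quartet=4 acc=0xB8FE85 -> emit B8 FE 85, reset; bytes_emitted=3
After char 4 ('q'=42): chars_in_quartet=1 acc=0x2A bytes_emitted=3
After char 5 ('9'=61): chars_in_quartet=2 acc=0xABD bytes_emitted=3
After char 6 ('k'=36): chars_in_quartet=3 acc=0x2AF64 bytes_emitted=3
After char 7 ('q'=42): chars_in_quartet=4 acc=0xABD92A -> emit AB D9 2A, reset; bytes_emitted=6
After char 8 ('9'=61): chars_in_quartet=1 acc=0x3D bytes_emitted=6
After char 9 ('t'=45): chars_in_quartet=2 acc=0xF6D bytes_emitted=6
After char 10 ('s'=44): chars_in_quartet=3 acc=0x3DB6C bytes_emitted=6
Padding '=': partial quartet acc=0x3DB6C -> emit F6 DB; bytes_emitted=8

Answer: B8 FE 85 AB D9 2A F6 DB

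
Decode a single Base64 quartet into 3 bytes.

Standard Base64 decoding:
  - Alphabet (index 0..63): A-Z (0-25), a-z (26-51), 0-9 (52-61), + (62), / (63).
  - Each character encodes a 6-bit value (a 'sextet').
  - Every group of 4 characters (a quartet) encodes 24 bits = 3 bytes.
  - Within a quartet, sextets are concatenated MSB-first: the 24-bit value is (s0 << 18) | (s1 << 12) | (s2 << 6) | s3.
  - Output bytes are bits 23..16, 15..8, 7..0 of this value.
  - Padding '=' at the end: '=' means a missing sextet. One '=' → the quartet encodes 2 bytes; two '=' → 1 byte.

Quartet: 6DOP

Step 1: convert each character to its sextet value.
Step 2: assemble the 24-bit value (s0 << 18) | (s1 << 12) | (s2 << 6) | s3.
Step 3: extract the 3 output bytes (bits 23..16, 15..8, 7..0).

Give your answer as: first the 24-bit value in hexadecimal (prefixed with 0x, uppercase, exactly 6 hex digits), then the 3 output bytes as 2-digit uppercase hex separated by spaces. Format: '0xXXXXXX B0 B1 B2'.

Sextets: 6=58, D=3, O=14, P=15
24-bit: (58<<18) | (3<<12) | (14<<6) | 15
      = 0xE80000 | 0x003000 | 0x000380 | 0x00000F
      = 0xE8338F
Bytes: (v>>16)&0xFF=E8, (v>>8)&0xFF=33, v&0xFF=8F

Answer: 0xE8338F E8 33 8F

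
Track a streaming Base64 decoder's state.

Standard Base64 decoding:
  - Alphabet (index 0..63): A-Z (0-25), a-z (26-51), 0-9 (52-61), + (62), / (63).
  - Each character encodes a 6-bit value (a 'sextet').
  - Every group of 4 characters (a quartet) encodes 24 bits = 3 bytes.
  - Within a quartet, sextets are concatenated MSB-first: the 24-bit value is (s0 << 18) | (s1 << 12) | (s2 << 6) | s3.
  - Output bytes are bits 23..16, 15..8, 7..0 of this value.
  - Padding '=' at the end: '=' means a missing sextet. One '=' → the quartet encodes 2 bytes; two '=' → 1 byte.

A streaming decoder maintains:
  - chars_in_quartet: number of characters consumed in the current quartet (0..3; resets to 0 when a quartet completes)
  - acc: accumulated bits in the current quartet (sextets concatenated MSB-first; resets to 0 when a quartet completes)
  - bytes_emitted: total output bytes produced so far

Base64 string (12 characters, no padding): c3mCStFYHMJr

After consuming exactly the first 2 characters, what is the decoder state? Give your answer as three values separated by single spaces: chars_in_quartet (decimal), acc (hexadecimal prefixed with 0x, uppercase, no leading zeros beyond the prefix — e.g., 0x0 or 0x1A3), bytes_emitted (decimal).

After char 0 ('c'=28): chars_in_quartet=1 acc=0x1C bytes_emitted=0
After char 1 ('3'=55): chars_in_quartet=2 acc=0x737 bytes_emitted=0

Answer: 2 0x737 0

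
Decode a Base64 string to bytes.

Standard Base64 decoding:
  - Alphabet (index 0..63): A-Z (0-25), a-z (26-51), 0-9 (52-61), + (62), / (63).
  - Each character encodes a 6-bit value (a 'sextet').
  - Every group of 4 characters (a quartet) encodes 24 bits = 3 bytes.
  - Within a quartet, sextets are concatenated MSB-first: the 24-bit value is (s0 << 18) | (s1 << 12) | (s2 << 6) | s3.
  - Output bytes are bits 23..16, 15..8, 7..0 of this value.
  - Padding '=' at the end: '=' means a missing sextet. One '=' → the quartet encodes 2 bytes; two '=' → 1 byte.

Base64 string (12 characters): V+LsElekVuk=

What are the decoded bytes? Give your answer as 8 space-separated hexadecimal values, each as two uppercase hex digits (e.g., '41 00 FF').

After char 0 ('V'=21): chars_in_quartet=1 acc=0x15 bytes_emitted=0
After char 1 ('+'=62): chars_in_quartet=2 acc=0x57E bytes_emitted=0
After char 2 ('L'=11): chars_in_quartet=3 acc=0x15F8B bytes_emitted=0
After char 3 ('s'=44): chars_in_quartet=4 acc=0x57E2EC -> emit 57 E2 EC, reset; bytes_emitted=3
After char 4 ('E'=4): chars_in_quartet=1 acc=0x4 bytes_emitted=3
After char 5 ('l'=37): chars_in_quartet=2 acc=0x125 bytes_emitted=3
After char 6 ('e'=30): chars_in_quartet=3 acc=0x495E bytes_emitted=3
After char 7 ('k'=36): chars_in_quartet=4 acc=0x1257A4 -> emit 12 57 A4, reset; bytes_emitted=6
After char 8 ('V'=21): chars_in_quartet=1 acc=0x15 bytes_emitted=6
After char 9 ('u'=46): chars_in_quartet=2 acc=0x56E bytes_emitted=6
After char 10 ('k'=36): chars_in_quartet=3 acc=0x15BA4 bytes_emitted=6
Padding '=': partial quartet acc=0x15BA4 -> emit 56 E9; bytes_emitted=8

Answer: 57 E2 EC 12 57 A4 56 E9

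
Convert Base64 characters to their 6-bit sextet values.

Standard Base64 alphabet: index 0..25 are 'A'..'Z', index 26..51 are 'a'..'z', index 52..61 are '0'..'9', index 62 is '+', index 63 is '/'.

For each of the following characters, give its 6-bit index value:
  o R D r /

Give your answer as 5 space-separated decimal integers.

'o': a..z range, 26 + ord('o') − ord('a') = 40
'R': A..Z range, ord('R') − ord('A') = 17
'D': A..Z range, ord('D') − ord('A') = 3
'r': a..z range, 26 + ord('r') − ord('a') = 43
'/': index 63

Answer: 40 17 3 43 63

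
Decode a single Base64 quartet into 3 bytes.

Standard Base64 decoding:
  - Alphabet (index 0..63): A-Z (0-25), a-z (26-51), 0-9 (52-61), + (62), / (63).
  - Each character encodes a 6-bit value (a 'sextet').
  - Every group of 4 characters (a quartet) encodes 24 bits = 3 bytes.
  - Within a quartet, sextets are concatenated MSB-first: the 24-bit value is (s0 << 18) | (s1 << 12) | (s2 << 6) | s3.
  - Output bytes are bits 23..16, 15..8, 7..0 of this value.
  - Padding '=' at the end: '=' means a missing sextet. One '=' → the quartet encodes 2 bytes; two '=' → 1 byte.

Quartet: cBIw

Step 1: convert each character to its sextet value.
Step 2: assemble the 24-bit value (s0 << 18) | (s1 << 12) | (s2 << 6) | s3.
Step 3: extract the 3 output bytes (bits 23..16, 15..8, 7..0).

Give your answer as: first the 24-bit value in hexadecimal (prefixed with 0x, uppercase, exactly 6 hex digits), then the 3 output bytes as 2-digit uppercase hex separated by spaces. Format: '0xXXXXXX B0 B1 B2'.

Answer: 0x701230 70 12 30

Derivation:
Sextets: c=28, B=1, I=8, w=48
24-bit: (28<<18) | (1<<12) | (8<<6) | 48
      = 0x700000 | 0x001000 | 0x000200 | 0x000030
      = 0x701230
Bytes: (v>>16)&0xFF=70, (v>>8)&0xFF=12, v&0xFF=30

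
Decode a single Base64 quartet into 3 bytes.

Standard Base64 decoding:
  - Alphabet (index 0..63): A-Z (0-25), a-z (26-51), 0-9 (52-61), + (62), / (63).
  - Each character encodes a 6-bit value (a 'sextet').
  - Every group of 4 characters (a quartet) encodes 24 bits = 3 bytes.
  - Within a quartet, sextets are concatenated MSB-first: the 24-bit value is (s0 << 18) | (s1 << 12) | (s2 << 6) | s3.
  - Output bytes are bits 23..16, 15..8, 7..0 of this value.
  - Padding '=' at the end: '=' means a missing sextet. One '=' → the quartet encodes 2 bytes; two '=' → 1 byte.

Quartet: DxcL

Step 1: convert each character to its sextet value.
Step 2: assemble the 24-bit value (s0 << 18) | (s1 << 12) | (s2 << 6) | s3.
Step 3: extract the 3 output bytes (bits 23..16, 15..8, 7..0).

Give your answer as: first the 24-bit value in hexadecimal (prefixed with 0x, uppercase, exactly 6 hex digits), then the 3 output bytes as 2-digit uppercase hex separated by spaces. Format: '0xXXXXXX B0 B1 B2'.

Answer: 0x0F170B 0F 17 0B

Derivation:
Sextets: D=3, x=49, c=28, L=11
24-bit: (3<<18) | (49<<12) | (28<<6) | 11
      = 0x0C0000 | 0x031000 | 0x000700 | 0x00000B
      = 0x0F170B
Bytes: (v>>16)&0xFF=0F, (v>>8)&0xFF=17, v&0xFF=0B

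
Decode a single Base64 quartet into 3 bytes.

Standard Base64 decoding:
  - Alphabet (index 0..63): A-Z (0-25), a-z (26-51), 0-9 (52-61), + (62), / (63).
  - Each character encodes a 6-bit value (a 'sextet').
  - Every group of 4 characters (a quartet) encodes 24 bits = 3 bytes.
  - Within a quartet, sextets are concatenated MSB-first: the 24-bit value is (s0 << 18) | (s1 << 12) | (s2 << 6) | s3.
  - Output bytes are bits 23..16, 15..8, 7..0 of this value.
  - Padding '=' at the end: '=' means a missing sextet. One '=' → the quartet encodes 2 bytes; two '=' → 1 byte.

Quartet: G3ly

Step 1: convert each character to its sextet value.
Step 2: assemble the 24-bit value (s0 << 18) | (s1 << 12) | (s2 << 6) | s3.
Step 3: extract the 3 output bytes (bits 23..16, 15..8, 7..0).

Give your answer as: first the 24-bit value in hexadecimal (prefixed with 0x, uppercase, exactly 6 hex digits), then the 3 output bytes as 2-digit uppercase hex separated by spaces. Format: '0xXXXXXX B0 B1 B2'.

Answer: 0x1B7972 1B 79 72

Derivation:
Sextets: G=6, 3=55, l=37, y=50
24-bit: (6<<18) | (55<<12) | (37<<6) | 50
      = 0x180000 | 0x037000 | 0x000940 | 0x000032
      = 0x1B7972
Bytes: (v>>16)&0xFF=1B, (v>>8)&0xFF=79, v&0xFF=72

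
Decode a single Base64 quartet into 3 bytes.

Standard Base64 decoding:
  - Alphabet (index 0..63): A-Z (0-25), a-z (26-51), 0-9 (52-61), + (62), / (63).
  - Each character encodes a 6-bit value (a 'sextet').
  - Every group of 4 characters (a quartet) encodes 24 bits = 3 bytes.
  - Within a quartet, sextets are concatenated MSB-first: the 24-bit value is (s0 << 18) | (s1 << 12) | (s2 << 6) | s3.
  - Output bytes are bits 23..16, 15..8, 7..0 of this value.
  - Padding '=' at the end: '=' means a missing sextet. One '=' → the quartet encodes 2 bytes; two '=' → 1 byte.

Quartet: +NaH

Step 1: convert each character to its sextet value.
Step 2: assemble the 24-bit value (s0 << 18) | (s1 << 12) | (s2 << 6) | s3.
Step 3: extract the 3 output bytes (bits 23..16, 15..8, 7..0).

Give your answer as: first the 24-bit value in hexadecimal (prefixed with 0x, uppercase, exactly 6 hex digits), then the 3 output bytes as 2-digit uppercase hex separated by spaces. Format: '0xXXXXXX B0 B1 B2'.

Sextets: +=62, N=13, a=26, H=7
24-bit: (62<<18) | (13<<12) | (26<<6) | 7
      = 0xF80000 | 0x00D000 | 0x000680 | 0x000007
      = 0xF8D687
Bytes: (v>>16)&0xFF=F8, (v>>8)&0xFF=D6, v&0xFF=87

Answer: 0xF8D687 F8 D6 87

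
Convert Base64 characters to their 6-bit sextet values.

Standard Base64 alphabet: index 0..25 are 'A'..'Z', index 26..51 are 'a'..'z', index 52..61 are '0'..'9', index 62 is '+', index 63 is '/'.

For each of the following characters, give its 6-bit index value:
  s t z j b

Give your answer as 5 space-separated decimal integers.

's': a..z range, 26 + ord('s') − ord('a') = 44
't': a..z range, 26 + ord('t') − ord('a') = 45
'z': a..z range, 26 + ord('z') − ord('a') = 51
'j': a..z range, 26 + ord('j') − ord('a') = 35
'b': a..z range, 26 + ord('b') − ord('a') = 27

Answer: 44 45 51 35 27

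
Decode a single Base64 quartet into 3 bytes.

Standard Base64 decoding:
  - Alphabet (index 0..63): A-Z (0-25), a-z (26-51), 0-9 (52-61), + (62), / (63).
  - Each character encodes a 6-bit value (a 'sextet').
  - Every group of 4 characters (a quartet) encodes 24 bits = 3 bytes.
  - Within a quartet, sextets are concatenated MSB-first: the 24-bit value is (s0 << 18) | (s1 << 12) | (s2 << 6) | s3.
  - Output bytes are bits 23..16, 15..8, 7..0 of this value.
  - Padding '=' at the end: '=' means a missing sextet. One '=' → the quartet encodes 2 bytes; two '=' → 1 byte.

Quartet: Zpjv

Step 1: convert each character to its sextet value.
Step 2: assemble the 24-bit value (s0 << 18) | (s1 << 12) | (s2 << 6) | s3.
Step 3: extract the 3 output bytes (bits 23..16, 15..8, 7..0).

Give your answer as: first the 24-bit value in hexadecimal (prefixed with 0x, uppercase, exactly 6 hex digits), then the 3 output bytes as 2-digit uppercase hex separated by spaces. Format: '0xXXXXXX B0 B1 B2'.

Sextets: Z=25, p=41, j=35, v=47
24-bit: (25<<18) | (41<<12) | (35<<6) | 47
      = 0x640000 | 0x029000 | 0x0008C0 | 0x00002F
      = 0x6698EF
Bytes: (v>>16)&0xFF=66, (v>>8)&0xFF=98, v&0xFF=EF

Answer: 0x6698EF 66 98 EF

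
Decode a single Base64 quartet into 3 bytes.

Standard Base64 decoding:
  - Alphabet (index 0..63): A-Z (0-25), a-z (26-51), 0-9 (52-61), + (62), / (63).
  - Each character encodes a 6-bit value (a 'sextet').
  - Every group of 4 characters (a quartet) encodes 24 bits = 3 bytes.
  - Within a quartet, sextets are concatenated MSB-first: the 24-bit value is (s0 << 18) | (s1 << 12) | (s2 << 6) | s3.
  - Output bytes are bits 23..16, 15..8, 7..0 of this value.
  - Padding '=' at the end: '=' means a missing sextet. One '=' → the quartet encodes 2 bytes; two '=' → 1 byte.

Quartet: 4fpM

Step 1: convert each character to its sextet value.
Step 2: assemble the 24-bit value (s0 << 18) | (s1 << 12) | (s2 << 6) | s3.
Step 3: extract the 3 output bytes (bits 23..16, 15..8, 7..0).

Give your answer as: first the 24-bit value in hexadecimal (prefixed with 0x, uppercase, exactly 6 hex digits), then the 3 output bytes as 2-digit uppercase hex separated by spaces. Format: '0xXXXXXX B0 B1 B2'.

Answer: 0xE1FA4C E1 FA 4C

Derivation:
Sextets: 4=56, f=31, p=41, M=12
24-bit: (56<<18) | (31<<12) | (41<<6) | 12
      = 0xE00000 | 0x01F000 | 0x000A40 | 0x00000C
      = 0xE1FA4C
Bytes: (v>>16)&0xFF=E1, (v>>8)&0xFF=FA, v&0xFF=4C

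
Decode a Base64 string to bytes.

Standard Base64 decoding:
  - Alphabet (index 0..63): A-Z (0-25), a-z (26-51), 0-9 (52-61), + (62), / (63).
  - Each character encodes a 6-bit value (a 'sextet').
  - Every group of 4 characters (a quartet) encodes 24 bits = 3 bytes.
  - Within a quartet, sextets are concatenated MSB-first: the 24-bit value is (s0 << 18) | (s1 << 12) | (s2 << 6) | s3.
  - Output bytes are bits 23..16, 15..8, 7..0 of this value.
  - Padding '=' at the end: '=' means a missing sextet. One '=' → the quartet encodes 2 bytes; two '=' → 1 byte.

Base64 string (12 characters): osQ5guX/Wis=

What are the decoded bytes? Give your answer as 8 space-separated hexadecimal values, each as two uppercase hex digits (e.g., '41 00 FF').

Answer: A2 C4 39 82 E5 FF 5A 2B

Derivation:
After char 0 ('o'=40): chars_in_quartet=1 acc=0x28 bytes_emitted=0
After char 1 ('s'=44): chars_in_quartet=2 acc=0xA2C bytes_emitted=0
After char 2 ('Q'=16): chars_in_quartet=3 acc=0x28B10 bytes_emitted=0
After char 3 ('5'=57): chars_in_quartet=4 acc=0xA2C439 -> emit A2 C4 39, reset; bytes_emitted=3
After char 4 ('g'=32): chars_in_quartet=1 acc=0x20 bytes_emitted=3
After char 5 ('u'=46): chars_in_quartet=2 acc=0x82E bytes_emitted=3
After char 6 ('X'=23): chars_in_quartet=3 acc=0x20B97 bytes_emitted=3
After char 7 ('/'=63): chars_in_quartet=4 acc=0x82E5FF -> emit 82 E5 FF, reset; bytes_emitted=6
After char 8 ('W'=22): chars_in_quartet=1 acc=0x16 bytes_emitted=6
After char 9 ('i'=34): chars_in_quartet=2 acc=0x5A2 bytes_emitted=6
After char 10 ('s'=44): chars_in_quartet=3 acc=0x168AC bytes_emitted=6
Padding '=': partial quartet acc=0x168AC -> emit 5A 2B; bytes_emitted=8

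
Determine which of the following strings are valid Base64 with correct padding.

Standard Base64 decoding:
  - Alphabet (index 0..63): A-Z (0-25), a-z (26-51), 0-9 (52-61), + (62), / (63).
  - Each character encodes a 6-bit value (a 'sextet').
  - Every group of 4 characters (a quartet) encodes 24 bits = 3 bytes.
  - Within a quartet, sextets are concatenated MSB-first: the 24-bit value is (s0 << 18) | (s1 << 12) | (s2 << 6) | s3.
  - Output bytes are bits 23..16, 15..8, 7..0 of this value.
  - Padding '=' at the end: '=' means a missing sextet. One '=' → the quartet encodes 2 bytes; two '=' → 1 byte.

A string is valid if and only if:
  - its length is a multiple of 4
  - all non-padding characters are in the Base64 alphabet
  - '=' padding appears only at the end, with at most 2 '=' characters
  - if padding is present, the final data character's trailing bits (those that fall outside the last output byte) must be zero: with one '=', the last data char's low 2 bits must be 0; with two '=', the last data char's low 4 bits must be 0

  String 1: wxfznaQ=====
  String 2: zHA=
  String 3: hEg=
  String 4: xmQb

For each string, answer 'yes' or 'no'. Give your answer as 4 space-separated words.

Answer: no yes yes yes

Derivation:
String 1: 'wxfznaQ=====' → invalid (5 pad chars (max 2))
String 2: 'zHA=' → valid
String 3: 'hEg=' → valid
String 4: 'xmQb' → valid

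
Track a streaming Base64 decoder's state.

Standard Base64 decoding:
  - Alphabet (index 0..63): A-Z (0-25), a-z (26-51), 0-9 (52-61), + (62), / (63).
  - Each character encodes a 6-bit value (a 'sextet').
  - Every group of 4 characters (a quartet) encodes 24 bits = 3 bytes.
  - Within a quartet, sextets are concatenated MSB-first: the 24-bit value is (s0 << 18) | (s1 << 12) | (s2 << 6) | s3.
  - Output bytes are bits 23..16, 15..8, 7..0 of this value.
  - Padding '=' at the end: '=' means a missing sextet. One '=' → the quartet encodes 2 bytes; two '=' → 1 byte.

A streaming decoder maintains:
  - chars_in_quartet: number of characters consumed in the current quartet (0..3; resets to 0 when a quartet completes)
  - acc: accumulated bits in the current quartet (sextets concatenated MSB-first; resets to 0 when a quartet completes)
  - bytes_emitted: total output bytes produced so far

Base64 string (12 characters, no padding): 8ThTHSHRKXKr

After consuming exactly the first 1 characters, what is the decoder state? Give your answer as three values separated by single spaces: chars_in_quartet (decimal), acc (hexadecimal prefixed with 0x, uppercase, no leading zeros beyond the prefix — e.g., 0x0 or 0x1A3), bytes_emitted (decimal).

After char 0 ('8'=60): chars_in_quartet=1 acc=0x3C bytes_emitted=0

Answer: 1 0x3C 0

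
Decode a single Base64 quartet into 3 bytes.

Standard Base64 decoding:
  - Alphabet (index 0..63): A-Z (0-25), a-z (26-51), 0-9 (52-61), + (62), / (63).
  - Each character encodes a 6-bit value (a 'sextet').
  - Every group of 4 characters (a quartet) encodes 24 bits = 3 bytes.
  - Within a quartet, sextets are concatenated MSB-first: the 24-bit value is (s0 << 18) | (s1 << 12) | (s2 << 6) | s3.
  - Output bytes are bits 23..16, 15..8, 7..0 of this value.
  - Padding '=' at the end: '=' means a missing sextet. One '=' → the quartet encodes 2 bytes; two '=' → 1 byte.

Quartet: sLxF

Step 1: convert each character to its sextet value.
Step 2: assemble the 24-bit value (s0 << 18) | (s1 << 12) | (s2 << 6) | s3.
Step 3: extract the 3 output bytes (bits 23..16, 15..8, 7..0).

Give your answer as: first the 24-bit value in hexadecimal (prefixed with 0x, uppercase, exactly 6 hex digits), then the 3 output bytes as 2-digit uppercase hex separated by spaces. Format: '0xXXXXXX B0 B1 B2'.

Sextets: s=44, L=11, x=49, F=5
24-bit: (44<<18) | (11<<12) | (49<<6) | 5
      = 0xB00000 | 0x00B000 | 0x000C40 | 0x000005
      = 0xB0BC45
Bytes: (v>>16)&0xFF=B0, (v>>8)&0xFF=BC, v&0xFF=45

Answer: 0xB0BC45 B0 BC 45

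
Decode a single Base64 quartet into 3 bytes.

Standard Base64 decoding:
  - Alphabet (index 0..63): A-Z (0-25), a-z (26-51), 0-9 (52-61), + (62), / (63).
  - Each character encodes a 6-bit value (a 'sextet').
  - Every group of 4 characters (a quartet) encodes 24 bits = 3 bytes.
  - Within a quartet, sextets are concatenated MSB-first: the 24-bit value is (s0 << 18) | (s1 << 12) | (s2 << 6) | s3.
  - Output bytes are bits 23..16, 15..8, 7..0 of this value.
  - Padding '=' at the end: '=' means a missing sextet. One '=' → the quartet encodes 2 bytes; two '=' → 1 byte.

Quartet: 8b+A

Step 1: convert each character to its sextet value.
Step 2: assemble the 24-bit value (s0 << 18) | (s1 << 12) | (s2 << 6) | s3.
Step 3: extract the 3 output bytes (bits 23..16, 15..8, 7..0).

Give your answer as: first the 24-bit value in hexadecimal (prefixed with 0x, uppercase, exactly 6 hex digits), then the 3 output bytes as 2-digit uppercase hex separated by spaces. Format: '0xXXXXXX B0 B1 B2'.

Sextets: 8=60, b=27, +=62, A=0
24-bit: (60<<18) | (27<<12) | (62<<6) | 0
      = 0xF00000 | 0x01B000 | 0x000F80 | 0x000000
      = 0xF1BF80
Bytes: (v>>16)&0xFF=F1, (v>>8)&0xFF=BF, v&0xFF=80

Answer: 0xF1BF80 F1 BF 80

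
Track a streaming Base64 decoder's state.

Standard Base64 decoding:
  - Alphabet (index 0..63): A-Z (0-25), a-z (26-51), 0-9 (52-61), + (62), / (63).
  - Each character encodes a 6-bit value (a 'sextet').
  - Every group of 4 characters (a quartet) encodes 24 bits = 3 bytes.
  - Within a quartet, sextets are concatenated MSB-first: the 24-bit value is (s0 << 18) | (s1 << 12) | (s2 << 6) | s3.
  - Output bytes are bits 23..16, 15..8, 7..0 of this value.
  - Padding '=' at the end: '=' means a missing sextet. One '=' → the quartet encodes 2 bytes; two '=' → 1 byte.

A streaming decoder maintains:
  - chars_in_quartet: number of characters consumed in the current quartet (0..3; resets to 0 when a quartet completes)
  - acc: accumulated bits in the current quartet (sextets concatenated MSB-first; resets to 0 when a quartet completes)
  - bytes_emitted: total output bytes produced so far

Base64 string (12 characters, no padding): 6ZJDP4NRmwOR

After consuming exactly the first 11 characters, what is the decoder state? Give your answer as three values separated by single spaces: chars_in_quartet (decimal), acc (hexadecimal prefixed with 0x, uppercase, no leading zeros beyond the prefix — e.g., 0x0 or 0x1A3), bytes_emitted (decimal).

Answer: 3 0x26C0E 6

Derivation:
After char 0 ('6'=58): chars_in_quartet=1 acc=0x3A bytes_emitted=0
After char 1 ('Z'=25): chars_in_quartet=2 acc=0xE99 bytes_emitted=0
After char 2 ('J'=9): chars_in_quartet=3 acc=0x3A649 bytes_emitted=0
After char 3 ('D'=3): chars_in_quartet=4 acc=0xE99243 -> emit E9 92 43, reset; bytes_emitted=3
After char 4 ('P'=15): chars_in_quartet=1 acc=0xF bytes_emitted=3
After char 5 ('4'=56): chars_in_quartet=2 acc=0x3F8 bytes_emitted=3
After char 6 ('N'=13): chars_in_quartet=3 acc=0xFE0D bytes_emitted=3
After char 7 ('R'=17): chars_in_quartet=4 acc=0x3F8351 -> emit 3F 83 51, reset; bytes_emitted=6
After char 8 ('m'=38): chars_in_quartet=1 acc=0x26 bytes_emitted=6
After char 9 ('w'=48): chars_in_quartet=2 acc=0x9B0 bytes_emitted=6
After char 10 ('O'=14): chars_in_quartet=3 acc=0x26C0E bytes_emitted=6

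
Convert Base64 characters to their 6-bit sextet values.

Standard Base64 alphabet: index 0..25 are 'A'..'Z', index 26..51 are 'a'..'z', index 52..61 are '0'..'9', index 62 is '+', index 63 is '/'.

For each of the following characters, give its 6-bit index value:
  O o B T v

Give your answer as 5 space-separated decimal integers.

'O': A..Z range, ord('O') − ord('A') = 14
'o': a..z range, 26 + ord('o') − ord('a') = 40
'B': A..Z range, ord('B') − ord('A') = 1
'T': A..Z range, ord('T') − ord('A') = 19
'v': a..z range, 26 + ord('v') − ord('a') = 47

Answer: 14 40 1 19 47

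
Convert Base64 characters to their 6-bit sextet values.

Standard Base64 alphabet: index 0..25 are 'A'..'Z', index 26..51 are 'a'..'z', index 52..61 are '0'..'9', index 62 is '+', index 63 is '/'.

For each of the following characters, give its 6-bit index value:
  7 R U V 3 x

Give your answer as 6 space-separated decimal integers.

Answer: 59 17 20 21 55 49

Derivation:
'7': 0..9 range, 52 + ord('7') − ord('0') = 59
'R': A..Z range, ord('R') − ord('A') = 17
'U': A..Z range, ord('U') − ord('A') = 20
'V': A..Z range, ord('V') − ord('A') = 21
'3': 0..9 range, 52 + ord('3') − ord('0') = 55
'x': a..z range, 26 + ord('x') − ord('a') = 49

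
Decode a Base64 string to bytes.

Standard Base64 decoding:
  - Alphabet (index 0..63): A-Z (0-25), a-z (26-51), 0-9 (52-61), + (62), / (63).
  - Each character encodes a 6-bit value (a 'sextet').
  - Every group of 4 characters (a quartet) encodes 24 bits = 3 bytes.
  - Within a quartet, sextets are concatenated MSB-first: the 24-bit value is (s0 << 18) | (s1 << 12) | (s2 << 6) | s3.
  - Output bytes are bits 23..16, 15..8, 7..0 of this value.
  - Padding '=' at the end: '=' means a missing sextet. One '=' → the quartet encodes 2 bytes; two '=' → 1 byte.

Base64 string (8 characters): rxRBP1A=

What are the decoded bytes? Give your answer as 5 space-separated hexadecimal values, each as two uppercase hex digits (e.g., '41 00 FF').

After char 0 ('r'=43): chars_in_quartet=1 acc=0x2B bytes_emitted=0
After char 1 ('x'=49): chars_in_quartet=2 acc=0xAF1 bytes_emitted=0
After char 2 ('R'=17): chars_in_quartet=3 acc=0x2BC51 bytes_emitted=0
After char 3 ('B'=1): chars_in_quartet=4 acc=0xAF1441 -> emit AF 14 41, reset; bytes_emitted=3
After char 4 ('P'=15): chars_in_quartet=1 acc=0xF bytes_emitted=3
After char 5 ('1'=53): chars_in_quartet=2 acc=0x3F5 bytes_emitted=3
After char 6 ('A'=0): chars_in_quartet=3 acc=0xFD40 bytes_emitted=3
Padding '=': partial quartet acc=0xFD40 -> emit 3F 50; bytes_emitted=5

Answer: AF 14 41 3F 50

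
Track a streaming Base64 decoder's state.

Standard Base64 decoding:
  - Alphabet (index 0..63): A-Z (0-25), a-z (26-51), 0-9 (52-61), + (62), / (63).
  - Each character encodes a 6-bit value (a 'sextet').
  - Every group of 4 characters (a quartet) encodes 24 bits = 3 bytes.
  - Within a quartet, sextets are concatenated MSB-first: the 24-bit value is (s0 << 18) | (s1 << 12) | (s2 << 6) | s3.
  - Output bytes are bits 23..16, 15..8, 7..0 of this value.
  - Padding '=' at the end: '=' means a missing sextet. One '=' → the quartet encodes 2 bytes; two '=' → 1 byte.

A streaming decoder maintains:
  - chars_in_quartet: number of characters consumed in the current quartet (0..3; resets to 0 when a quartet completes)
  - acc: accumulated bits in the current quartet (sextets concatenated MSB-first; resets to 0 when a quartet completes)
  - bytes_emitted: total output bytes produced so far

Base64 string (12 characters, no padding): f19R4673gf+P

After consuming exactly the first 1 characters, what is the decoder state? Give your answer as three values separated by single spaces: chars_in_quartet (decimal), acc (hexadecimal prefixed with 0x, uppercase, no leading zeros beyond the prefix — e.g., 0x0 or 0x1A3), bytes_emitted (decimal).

Answer: 1 0x1F 0

Derivation:
After char 0 ('f'=31): chars_in_quartet=1 acc=0x1F bytes_emitted=0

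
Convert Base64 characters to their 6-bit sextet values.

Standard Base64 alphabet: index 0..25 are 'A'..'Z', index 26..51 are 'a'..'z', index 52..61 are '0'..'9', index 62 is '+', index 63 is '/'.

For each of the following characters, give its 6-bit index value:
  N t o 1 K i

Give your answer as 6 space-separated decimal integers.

Answer: 13 45 40 53 10 34

Derivation:
'N': A..Z range, ord('N') − ord('A') = 13
't': a..z range, 26 + ord('t') − ord('a') = 45
'o': a..z range, 26 + ord('o') − ord('a') = 40
'1': 0..9 range, 52 + ord('1') − ord('0') = 53
'K': A..Z range, ord('K') − ord('A') = 10
'i': a..z range, 26 + ord('i') − ord('a') = 34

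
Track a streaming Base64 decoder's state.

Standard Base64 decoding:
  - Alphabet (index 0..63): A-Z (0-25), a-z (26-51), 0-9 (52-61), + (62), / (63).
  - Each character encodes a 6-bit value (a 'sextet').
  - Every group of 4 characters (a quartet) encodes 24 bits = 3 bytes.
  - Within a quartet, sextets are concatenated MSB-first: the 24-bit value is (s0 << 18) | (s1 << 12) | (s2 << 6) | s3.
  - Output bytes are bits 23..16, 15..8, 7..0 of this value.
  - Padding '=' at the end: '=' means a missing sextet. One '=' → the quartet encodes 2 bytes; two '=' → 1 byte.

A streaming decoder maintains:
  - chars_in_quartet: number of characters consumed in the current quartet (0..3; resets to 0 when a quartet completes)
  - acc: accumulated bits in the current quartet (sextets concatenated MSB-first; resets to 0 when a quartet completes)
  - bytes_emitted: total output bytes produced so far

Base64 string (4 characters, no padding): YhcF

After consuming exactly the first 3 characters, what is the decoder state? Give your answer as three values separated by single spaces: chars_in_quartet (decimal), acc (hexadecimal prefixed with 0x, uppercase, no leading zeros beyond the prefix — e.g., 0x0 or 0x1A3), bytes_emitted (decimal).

Answer: 3 0x1885C 0

Derivation:
After char 0 ('Y'=24): chars_in_quartet=1 acc=0x18 bytes_emitted=0
After char 1 ('h'=33): chars_in_quartet=2 acc=0x621 bytes_emitted=0
After char 2 ('c'=28): chars_in_quartet=3 acc=0x1885C bytes_emitted=0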